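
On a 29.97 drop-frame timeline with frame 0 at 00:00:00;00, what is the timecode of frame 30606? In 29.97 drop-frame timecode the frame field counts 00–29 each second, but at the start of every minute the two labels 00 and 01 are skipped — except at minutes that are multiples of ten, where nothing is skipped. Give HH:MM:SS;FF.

00:17:01;08

Ten DF minutes hold 17982 frames, so frame 30606 lies in block 1 (frames 17982–35963) with 12624 frames into that block.
The block's first minute is 1800 frames and the rest 1798 each; 12624 frames reaches minute 7, so 1 × 18 + 7 × 2 = 32 labels have been skipped so far.
Adding those back, label number 30606 + 32 = 30638 at 30 labels/s is 1021 s + 8 f = 0 h 17 min 1 s frame 8, i.e. 00:17:01;08.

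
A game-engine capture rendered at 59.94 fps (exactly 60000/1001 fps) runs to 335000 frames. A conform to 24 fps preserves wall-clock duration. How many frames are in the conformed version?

Target frames = source frames × (target rate / source rate) = 335000 × (24)/(60000/1001) = 335000 × 1001/2500 = 134134.

134134 frames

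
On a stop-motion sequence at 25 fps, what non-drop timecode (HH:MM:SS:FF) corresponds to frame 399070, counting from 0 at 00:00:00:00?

04:26:02:20

399070 ÷ 25 = 15962 full seconds, remainder 20 frames.
15962 s = 4 h 26 min 2 s.
Timecode: 04:26:02:20.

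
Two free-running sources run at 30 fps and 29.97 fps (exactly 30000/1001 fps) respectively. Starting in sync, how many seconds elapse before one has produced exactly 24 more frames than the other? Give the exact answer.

800.8 seconds

The gap grows by |30000/1001 − 30| = 30/1001 frames per second.
Time for a 24-frame gap: 24 ÷ (30/1001) = 800.8 s.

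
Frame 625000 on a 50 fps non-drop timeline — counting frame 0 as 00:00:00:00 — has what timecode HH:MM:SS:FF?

625000 ÷ 50 = 12500 full seconds, remainder 0 frames.
12500 s = 3 h 28 min 20 s.
Timecode: 03:28:20:00.

03:28:20:00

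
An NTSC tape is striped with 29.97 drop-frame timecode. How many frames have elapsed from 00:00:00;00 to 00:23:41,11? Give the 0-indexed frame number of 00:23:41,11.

As if non-drop at 30 labels/s: (0 × 3600 + 23 × 60 + 41) × 30 + 11 = 42641.
Minute boundaries passed: 23; those not divisible by 10: 23 − 2 = 21; dropped labels = 2 × 21 = 42.
Actual frame index = 42641 − 42 = 42599.

42599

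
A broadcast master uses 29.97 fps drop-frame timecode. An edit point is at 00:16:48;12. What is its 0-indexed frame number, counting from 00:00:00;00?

As if non-drop at 30 labels/s: (0 × 3600 + 16 × 60 + 48) × 30 + 12 = 30252.
Minute boundaries passed: 16; those not divisible by 10: 16 − 1 = 15; dropped labels = 2 × 15 = 30.
Actual frame index = 30252 − 30 = 30222.

30222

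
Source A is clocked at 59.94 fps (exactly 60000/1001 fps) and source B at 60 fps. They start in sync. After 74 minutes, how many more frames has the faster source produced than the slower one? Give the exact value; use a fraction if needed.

266400/1001 frames

74 min = 4440 s.
A emits 60000/1001 × 4440 = 266400000/1001 frames; B emits 60 × 4440 = 266400.
Difference = 266400/1001 frames (≈ 266.1339); B is ahead of A.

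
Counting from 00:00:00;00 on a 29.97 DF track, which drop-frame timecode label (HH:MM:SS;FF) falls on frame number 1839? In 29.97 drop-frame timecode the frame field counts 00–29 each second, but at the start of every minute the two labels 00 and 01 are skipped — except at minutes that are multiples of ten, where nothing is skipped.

00:01:01;11

Each 10-minute DF block holds 10 × 60 × 30 − 9 × 2 = 17982 frames. 1839 ÷ 17982 → 0 full blocks, remainder 1839.
Within the partial block the first minute is 1800 frames and each further minute 1798, so 1 further minute boundary passed. Total skipped labels = 18 × 0 + 2 × 1 = 2.
Non-drop label index = 1839 + 2 = 1841; at 30 labels/s that is 00:01:01:11, i.e. DF 00:01:01;11.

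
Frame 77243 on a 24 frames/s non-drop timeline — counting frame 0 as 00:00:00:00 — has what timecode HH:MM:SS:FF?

77243 ÷ 24 = 3218 full seconds, remainder 11 frames.
3218 s = 0 h 53 min 38 s.
Timecode: 00:53:38:11.

00:53:38:11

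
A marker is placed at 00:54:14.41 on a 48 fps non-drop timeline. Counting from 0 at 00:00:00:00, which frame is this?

frame 156233

Total seconds to the label: (0 × 3600 + 54 × 60 + 14) = 3254.
Frame index = 3254 × 48 + 41 = 156233.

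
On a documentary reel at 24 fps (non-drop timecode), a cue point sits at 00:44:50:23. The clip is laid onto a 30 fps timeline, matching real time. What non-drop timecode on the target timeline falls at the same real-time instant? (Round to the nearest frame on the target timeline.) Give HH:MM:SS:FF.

00:44:50:29

Source frame index: (0×3600 + 44×60 + 50) × 24 + 23 = 64583.
Real time: 64583 / (24) = 64583/24 s.
Target frame: (64583/24) × (30) = 322915/4 ≈ 80728.750 → 80729.
At 30 labels/s: frame 80729 → 00:44:50:29.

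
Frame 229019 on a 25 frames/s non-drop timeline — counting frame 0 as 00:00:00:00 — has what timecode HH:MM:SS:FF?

229019 ÷ 25 = 9160 full seconds, remainder 19 frames.
9160 s = 2 h 32 min 40 s.
Timecode: 02:32:40:19.

02:32:40:19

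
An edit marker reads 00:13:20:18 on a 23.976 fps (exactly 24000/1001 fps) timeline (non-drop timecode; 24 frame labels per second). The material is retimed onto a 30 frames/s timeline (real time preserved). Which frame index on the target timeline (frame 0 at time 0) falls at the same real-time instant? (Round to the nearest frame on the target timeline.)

frame 24047

Source frame index: (0×3600 + 13×60 + 20) × 24 + 18 = 19218.
Real time: 19218 / (24000/1001) = 3206203/4000 s.
Target frame: (3206203/4000) × (30) = 9618609/400 ≈ 24046.522 → 24047.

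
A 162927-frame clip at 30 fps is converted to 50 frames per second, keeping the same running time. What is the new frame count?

271545 frames

Target frames = source frames × (target rate / source rate) = 162927 × (50)/(30) = 162927 × 5/3 = 271545.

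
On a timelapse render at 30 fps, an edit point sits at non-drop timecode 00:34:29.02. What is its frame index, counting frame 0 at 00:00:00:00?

62072

Total seconds to the label: (0 × 3600 + 34 × 60 + 29) = 2069.
Frame index = 2069 × 30 + 2 = 62072.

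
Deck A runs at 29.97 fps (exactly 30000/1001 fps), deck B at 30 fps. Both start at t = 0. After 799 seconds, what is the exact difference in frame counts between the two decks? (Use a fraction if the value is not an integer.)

A emits 30000/1001 × 799 = 23970000/1001 frames; B emits 30 × 799 = 23970.
Difference = 23970/1001 frames (≈ 23.9461); B is ahead of A.

23970/1001 frames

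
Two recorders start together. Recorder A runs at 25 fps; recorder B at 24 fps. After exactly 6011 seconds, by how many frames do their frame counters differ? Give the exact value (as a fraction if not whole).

6011 frames

A emits 25 × 6011 = 150275 frames; B emits 24 × 6011 = 144264.
Difference = 6011 frames; B is behind A.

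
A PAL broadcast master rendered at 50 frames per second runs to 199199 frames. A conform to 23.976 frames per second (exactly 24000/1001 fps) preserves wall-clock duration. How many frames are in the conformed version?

95520 frames

Target frames = source frames × (target rate / source rate) = 199199 × (24000/1001)/(50) = 199199 × 480/1001 = 95520.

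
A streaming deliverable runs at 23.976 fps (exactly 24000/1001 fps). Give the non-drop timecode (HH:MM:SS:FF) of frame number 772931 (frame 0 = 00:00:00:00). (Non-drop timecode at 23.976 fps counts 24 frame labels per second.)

08:56:45:11

772931 ÷ 24 = 32205 full seconds, remainder 11 frames.
32205 s = 8 h 56 min 45 s.
Timecode: 08:56:45:11.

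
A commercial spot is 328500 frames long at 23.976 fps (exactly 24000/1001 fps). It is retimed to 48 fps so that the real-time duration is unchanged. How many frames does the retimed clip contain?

657657 frames

Target frames = source frames × (target rate / source rate) = 328500 × (48)/(24000/1001) = 328500 × 1001/500 = 657657.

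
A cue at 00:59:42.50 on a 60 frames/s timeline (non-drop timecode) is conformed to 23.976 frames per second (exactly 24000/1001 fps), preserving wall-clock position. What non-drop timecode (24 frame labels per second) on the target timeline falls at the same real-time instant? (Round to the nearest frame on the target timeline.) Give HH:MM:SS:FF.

Source frame index: (0×3600 + 59×60 + 42) × 60 + 50 = 214970.
Real time: 214970 / (60) = 21497/6 s.
Target frame: (21497/6) × (24000/1001) = 12284000/143 ≈ 85902.098 → 85902.
At 24 labels/s: frame 85902 → 00:59:39:06.

00:59:39:06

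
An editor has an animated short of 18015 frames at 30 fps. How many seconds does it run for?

600.5 seconds

Running time = 18015 / (30) = 600.5 s.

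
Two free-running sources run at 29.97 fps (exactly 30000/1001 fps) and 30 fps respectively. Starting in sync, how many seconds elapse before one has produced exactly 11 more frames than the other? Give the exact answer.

The gap grows by |30 − 30000/1001| = 30/1001 frames per second.
Time for a 11-frame gap: 11 ÷ (30/1001) = 11011/30 s.

11011/30 seconds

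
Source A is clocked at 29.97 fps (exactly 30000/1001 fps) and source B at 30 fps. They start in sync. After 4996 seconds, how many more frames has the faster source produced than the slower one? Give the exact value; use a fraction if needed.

149880/1001 frames

A emits 30000/1001 × 4996 = 149880000/1001 frames; B emits 30 × 4996 = 149880.
Difference = 149880/1001 frames (≈ 149.7303); B is ahead of A.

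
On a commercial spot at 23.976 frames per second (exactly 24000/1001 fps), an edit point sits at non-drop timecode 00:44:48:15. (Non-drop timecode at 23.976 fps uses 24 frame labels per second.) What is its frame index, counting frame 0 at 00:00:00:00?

frame 64527

Total seconds to the label: (0 × 3600 + 44 × 60 + 48) = 2688.
Frame index = 2688 × 24 + 15 = 64527.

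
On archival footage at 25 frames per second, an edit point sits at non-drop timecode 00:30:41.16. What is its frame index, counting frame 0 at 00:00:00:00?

frame 46041

Total seconds to the label: (0 × 3600 + 30 × 60 + 41) = 1841.
Frame index = 1841 × 25 + 16 = 46041.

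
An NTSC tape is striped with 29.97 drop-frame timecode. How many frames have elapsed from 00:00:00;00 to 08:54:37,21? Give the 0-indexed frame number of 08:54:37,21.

961369

Complete 10-minute blocks: 53, each 17982 frames → 953046.
Remaining 4 whole minutes in the current block: 1800 + 3 × 1798 = 7194 frames.
Within the current minute: 37 × 30 + 21 − 2 = 1129 (labels ;00/;01 skipped at this minute). Total = 953046 + 7194 + 1129 = 961369.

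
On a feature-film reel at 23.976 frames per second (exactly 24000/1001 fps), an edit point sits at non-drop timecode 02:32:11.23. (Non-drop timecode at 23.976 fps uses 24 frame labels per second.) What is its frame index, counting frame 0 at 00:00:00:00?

219167

Total seconds to the label: (2 × 3600 + 32 × 60 + 11) = 9131.
Frame index = 9131 × 24 + 23 = 219167.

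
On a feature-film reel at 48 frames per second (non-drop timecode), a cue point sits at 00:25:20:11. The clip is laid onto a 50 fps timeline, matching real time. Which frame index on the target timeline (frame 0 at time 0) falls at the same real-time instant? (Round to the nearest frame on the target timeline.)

frame 76011

Source frame index: (0×3600 + 25×60 + 20) × 48 + 11 = 72971.
Real time: 72971 / (48) = 72971/48 s.
Target frame: (72971/48) × (50) = 1824275/24 ≈ 76011.458 → 76011.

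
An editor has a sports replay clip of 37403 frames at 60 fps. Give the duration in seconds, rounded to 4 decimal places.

623.3833 seconds

Running time = 37403 × 1/60 = 37403/60 s ≈ 623.3833 s.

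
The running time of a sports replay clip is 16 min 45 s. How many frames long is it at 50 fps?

50250 frames

16 min 45 s = 1005 s.
Frames = 1005 × 50 = 50250.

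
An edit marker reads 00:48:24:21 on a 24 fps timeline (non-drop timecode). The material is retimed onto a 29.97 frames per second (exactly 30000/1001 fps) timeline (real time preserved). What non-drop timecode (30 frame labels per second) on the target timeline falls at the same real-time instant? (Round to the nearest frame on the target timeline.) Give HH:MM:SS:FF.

Source frame index: (0×3600 + 48×60 + 24) × 24 + 21 = 69717.
Real time: 69717 / (24) = 23239/8 s.
Target frame: (23239/8) × (30000/1001) = 87146250/1001 ≈ 87059.191 → 87059.
At 30 labels/s: frame 87059 → 00:48:21:29.

00:48:21:29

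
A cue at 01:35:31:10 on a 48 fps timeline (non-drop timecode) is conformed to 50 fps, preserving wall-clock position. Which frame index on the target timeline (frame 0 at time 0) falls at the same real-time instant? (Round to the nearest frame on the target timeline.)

Source frame index: (1×3600 + 35×60 + 31) × 48 + 10 = 275098.
Real time: 275098 / (48) = 137549/24 s.
Target frame: (137549/24) × (50) = 3438725/12 ≈ 286560.417 → 286560.

frame 286560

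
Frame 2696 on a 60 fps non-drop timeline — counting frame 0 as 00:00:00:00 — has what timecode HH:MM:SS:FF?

2696 ÷ 60 = 44 full seconds, remainder 56 frames.
44 s = 0 h 0 min 44 s.
Timecode: 00:00:44:56.

00:00:44:56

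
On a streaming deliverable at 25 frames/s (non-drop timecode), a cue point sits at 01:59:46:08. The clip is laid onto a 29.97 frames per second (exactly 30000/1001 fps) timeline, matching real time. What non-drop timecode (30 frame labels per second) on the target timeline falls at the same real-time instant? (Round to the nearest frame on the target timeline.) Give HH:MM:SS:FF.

Source frame index: (1×3600 + 59×60 + 46) × 25 + 8 = 179658.
Real time: 179658 / (25) = 179658/25 s.
Target frame: (179658/25) × (30000/1001) = 215589600/1001 ≈ 215374.226 → 215374.
At 30 labels/s: frame 215374 → 01:59:39:04.

01:59:39:04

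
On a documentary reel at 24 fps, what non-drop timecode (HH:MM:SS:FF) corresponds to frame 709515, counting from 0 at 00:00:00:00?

08:12:43:03

709515 ÷ 24 = 29563 full seconds, remainder 3 frames.
29563 s = 8 h 12 min 43 s.
Timecode: 08:12:43:03.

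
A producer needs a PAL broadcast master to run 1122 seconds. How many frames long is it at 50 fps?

Frames = 1122 × 50 = 56100.

56100 frames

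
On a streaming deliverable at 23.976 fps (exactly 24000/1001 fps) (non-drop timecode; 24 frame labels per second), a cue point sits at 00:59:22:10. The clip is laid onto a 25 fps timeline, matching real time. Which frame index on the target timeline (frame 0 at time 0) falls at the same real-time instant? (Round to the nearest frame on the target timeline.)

Source frame index: (0×3600 + 59×60 + 22) × 24 + 10 = 85498.
Real time: 85498 / (24000/1001) = 42791749/12000 s.
Target frame: (42791749/12000) × (25) = 42791749/480 ≈ 89149.477 → 89149.

frame 89149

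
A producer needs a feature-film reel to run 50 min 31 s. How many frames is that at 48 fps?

50 min 31 s = 3031 s.
Frames = 3031 × 48 = 145488.

145488 frames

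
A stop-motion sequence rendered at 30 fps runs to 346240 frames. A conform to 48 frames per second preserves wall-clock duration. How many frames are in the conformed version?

Target frames = source frames × (target rate / source rate) = 346240 × (48)/(30) = 346240 × 8/5 = 553984.

553984 frames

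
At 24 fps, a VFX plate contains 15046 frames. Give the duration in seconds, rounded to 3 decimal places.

Running time = 15046 × 1/24 = 7523/12 s ≈ 626.917 s.

626.917 seconds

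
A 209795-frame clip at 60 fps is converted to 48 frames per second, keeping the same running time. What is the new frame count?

Target frames = source frames × (target rate / source rate) = 209795 × (48)/(60) = 209795 × 4/5 = 167836.

167836 frames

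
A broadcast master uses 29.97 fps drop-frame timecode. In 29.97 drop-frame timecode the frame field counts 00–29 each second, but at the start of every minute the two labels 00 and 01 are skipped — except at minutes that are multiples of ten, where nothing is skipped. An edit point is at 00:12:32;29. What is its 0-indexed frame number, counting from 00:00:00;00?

22567

As if non-drop at 30 labels/s: (0 × 3600 + 12 × 60 + 32) × 30 + 29 = 22589.
Minute boundaries passed: 12; those not divisible by 10: 12 − 1 = 11; dropped labels = 2 × 11 = 22.
Actual frame index = 22589 − 22 = 22567.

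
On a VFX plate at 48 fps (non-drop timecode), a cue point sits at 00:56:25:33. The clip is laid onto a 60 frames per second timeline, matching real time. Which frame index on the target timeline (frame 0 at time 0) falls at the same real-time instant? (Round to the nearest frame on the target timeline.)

Source frame index: (0×3600 + 56×60 + 25) × 48 + 33 = 162513.
Real time: 162513 / (48) = 54171/16 s.
Target frame: (54171/16) × (60) = 812565/4 ≈ 203141.250 → 203141.

frame 203141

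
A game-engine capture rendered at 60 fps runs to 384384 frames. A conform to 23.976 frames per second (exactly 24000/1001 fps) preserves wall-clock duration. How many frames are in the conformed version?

Target frames = source frames × (target rate / source rate) = 384384 × (24000/1001)/(60) = 384384 × 400/1001 = 153600.

153600 frames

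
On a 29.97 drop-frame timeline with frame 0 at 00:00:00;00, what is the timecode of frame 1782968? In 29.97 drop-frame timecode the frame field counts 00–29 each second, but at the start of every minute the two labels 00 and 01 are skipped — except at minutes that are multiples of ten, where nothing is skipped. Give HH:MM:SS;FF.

Each 10-minute DF block holds 10 × 60 × 30 − 9 × 2 = 17982 frames. 1782968 ÷ 17982 → 99 full blocks, remainder 2750.
Within the partial block the first minute is 1800 frames and each further minute 1798, so 1 further minute boundary passed. Total skipped labels = 18 × 99 + 2 × 1 = 1784.
Non-drop label index = 1782968 + 1784 = 1784752; at 30 labels/s that is 16:31:31:22, i.e. DF 16:31:31;22.

16:31:31;22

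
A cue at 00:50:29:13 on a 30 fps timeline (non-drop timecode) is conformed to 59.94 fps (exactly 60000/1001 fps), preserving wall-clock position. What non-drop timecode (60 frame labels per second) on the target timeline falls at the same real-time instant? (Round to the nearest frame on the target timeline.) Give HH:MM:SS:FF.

Source frame index: (0×3600 + 50×60 + 29) × 30 + 13 = 90883.
Real time: 90883 / (30) = 90883/30 s.
Target frame: (90883/30) × (60000/1001) = 13982000/77 ≈ 181584.416 → 181584.
At 60 labels/s: frame 181584 → 00:50:26:24.

00:50:26:24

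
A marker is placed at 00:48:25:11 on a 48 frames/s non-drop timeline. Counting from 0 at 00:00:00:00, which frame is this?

frame 139451

Total seconds to the label: (0 × 3600 + 48 × 60 + 25) = 2905.
Frame index = 2905 × 48 + 11 = 139451.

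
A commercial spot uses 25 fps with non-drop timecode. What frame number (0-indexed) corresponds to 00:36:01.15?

frame 54040

Total seconds to the label: (0 × 3600 + 36 × 60 + 1) = 2161.
Frame index = 2161 × 25 + 15 = 54040.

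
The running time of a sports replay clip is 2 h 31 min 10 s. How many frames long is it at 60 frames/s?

2 h 31 min 10 s = 9070 s.
Frames = 9070 × 60 = 544200.

544200 frames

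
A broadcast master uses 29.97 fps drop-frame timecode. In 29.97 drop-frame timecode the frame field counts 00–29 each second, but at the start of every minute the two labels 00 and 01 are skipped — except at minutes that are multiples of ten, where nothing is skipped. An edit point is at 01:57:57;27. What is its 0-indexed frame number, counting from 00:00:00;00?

Complete 10-minute blocks: 11, each 17982 frames → 197802.
Remaining 7 whole minutes in the current block: 1800 + 6 × 1798 = 12588 frames.
Within the current minute: 57 × 30 + 27 − 2 = 1735 (labels ;00/;01 skipped at this minute). Total = 197802 + 12588 + 1735 = 212125.

212125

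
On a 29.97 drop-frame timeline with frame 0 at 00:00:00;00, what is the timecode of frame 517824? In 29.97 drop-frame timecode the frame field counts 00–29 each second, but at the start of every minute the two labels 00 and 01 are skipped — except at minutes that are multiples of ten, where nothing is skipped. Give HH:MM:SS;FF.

04:47:58;02

Ten DF minutes hold 17982 frames, so frame 517824 lies in block 28 (frames 503496–521477) with 14328 frames into that block.
The block's first minute is 1800 frames and the rest 1798 each; 14328 frames reaches minute 7, so 28 × 18 + 7 × 2 = 518 labels have been skipped so far.
Adding those back, label number 517824 + 518 = 518342 at 30 labels/s is 17278 s + 2 f = 4 h 47 min 58 s frame 2, i.e. 04:47:58;02.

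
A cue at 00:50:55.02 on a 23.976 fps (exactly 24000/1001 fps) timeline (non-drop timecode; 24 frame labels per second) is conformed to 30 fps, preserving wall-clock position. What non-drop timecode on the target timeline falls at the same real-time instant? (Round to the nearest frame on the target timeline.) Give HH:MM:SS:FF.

00:50:58:04

Source frame index: (0×3600 + 50×60 + 55) × 24 + 2 = 73322.
Real time: 73322 / (24000/1001) = 36697661/12000 s.
Target frame: (36697661/12000) × (30) = 36697661/400 ≈ 91744.152 → 91744.
At 30 labels/s: frame 91744 → 00:50:58:04.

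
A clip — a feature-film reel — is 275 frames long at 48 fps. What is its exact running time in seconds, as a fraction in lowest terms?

Running time = 275 ÷ (48) = 275 × 1/48 = 275/48 s.

275/48 seconds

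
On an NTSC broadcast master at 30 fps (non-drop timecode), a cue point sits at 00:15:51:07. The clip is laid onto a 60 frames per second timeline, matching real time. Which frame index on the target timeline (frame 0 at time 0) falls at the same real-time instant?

Source frame index: (0×3600 + 15×60 + 51) × 30 + 7 = 28537.
Real time: 28537 / (30) = 28537/30 s.
Target frame: (28537/30) × (60) = 57074.

frame 57074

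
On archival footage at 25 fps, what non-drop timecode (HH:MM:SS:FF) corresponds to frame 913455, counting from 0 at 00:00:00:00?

913455 ÷ 25 = 36538 full seconds, remainder 5 frames.
36538 s = 10 h 8 min 58 s.
Timecode: 10:08:58:05.

10:08:58:05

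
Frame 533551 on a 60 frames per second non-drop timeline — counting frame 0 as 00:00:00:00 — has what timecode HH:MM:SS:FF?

533551 ÷ 60 = 8892 full seconds, remainder 31 frames.
8892 s = 2 h 28 min 12 s.
Timecode: 02:28:12:31.

02:28:12:31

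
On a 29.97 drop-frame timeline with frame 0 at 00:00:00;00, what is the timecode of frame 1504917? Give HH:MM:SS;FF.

13:56:54;03

Ten DF minutes hold 17982 frames, so frame 1504917 lies in block 83 (frames 1492506–1510487) with 12411 frames into that block.
The block's first minute is 1800 frames and the rest 1798 each; 12411 frames reaches minute 6, so 83 × 18 + 6 × 2 = 1506 labels have been skipped so far.
Adding those back, label number 1504917 + 1506 = 1506423 at 30 labels/s is 50214 s + 3 f = 13 h 56 min 54 s frame 3, i.e. 13:56:54;03.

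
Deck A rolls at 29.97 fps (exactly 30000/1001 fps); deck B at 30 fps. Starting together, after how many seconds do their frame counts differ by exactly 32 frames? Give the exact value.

The gap grows by |30 − 30000/1001| = 30/1001 frames per second.
Time for a 32-frame gap: 32 ÷ (30/1001) = 16016/15 s.

16016/15 seconds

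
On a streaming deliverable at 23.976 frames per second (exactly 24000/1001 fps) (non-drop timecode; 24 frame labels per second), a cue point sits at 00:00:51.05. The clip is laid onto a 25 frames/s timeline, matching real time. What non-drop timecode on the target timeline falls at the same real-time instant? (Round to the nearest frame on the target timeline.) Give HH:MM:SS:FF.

Source frame index: (0×3600 + 0×60 + 51) × 24 + 5 = 1229.
Real time: 1229 / (24000/1001) = 1230229/24000 s.
Target frame: (1230229/24000) × (25) = 1230229/960 ≈ 1281.489 → 1281.
At 25 labels/s: frame 1281 → 00:00:51:06.

00:00:51:06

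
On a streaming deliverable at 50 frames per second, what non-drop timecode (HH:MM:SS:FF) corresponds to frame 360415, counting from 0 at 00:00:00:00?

360415 ÷ 50 = 7208 full seconds, remainder 15 frames.
7208 s = 2 h 0 min 8 s.
Timecode: 02:00:08:15.

02:00:08:15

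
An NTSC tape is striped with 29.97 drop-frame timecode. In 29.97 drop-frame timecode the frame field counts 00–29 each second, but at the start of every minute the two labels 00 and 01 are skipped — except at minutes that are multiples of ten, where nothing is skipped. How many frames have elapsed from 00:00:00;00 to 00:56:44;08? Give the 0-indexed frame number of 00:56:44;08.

102026

As if non-drop at 30 labels/s: (0 × 3600 + 56 × 60 + 44) × 30 + 8 = 102128.
Minute boundaries passed: 56; those not divisible by 10: 56 − 5 = 51; dropped labels = 2 × 51 = 102.
Actual frame index = 102128 − 102 = 102026.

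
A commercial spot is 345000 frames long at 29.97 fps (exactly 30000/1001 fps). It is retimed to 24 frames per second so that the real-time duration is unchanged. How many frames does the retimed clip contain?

276276 frames

Target frames = source frames × (target rate / source rate) = 345000 × (24)/(30000/1001) = 345000 × 1001/1250 = 276276.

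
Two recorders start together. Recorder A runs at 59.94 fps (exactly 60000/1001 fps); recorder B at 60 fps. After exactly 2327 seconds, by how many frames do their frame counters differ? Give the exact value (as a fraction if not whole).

A emits 60000/1001 × 2327 = 10740000/77 frames; B emits 60 × 2327 = 139620.
Difference = 10740/77 frames (≈ 139.4805); B is ahead of A.

10740/77 frames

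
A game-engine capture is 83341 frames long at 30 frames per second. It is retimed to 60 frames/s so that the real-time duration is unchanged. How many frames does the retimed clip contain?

166682 frames

Target frames = source frames × (target rate / source rate) = 83341 × (60)/(30) = 83341 × 2 = 166682.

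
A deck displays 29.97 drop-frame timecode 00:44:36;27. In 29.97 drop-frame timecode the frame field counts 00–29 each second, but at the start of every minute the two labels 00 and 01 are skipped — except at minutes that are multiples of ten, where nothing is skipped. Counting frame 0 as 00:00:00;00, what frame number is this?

Complete 10-minute blocks: 4, each 17982 frames → 71928.
Remaining 4 whole minutes in the current block: 1800 + 3 × 1798 = 7194 frames.
Within the current minute: 36 × 30 + 27 − 2 = 1105 (labels ;00/;01 skipped at this minute). Total = 71928 + 7194 + 1105 = 80227.

80227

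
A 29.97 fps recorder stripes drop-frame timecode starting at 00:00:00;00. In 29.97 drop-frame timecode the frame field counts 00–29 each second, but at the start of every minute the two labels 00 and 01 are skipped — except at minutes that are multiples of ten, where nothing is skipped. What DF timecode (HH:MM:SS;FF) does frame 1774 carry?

00:00:59;04

Ten DF minutes hold 17982 frames, so frame 1774 lies in block 0 (frames 0–17981) with 1774 frames into that block.
The block's first minute is 1800 frames and the rest 1798 each; 1774 frames reaches minute 0, so 0 × 18 + 0 × 2 = 0 labels have been skipped so far.
Adding those back, label number 1774 + 0 = 1774 at 30 labels/s is 59 s + 4 f = 0 h 0 min 59 s frame 4, i.e. 00:00:59;04.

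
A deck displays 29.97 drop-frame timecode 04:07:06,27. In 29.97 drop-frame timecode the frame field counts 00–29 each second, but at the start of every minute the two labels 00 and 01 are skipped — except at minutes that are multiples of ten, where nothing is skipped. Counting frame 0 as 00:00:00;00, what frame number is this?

444361

Complete 10-minute blocks: 24, each 17982 frames → 431568.
Remaining 7 whole minutes in the current block: 1800 + 6 × 1798 = 12588 frames.
Within the current minute: 6 × 30 + 27 − 2 = 205 (labels ;00/;01 skipped at this minute). Total = 431568 + 12588 + 205 = 444361.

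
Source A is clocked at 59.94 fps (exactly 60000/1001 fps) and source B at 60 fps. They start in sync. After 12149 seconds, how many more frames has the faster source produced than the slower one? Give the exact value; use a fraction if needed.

728940/1001 frames

A emits 60000/1001 × 12149 = 728940000/1001 frames; B emits 60 × 12149 = 728940.
Difference = 728940/1001 frames (≈ 728.2118); B is ahead of A.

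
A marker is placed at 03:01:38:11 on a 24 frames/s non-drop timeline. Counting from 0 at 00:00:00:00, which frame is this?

Total seconds to the label: (3 × 3600 + 1 × 60 + 38) = 10898.
Frame index = 10898 × 24 + 11 = 261563.

261563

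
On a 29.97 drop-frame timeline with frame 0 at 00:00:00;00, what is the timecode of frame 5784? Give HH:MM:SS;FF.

Each 10-minute DF block holds 10 × 60 × 30 − 9 × 2 = 17982 frames. 5784 ÷ 17982 → 0 full blocks, remainder 5784.
Within the partial block the first minute is 1800 frames and each further minute 1798, so 3 further minute boundaries passed. Total skipped labels = 18 × 0 + 2 × 3 = 6.
Non-drop label index = 5784 + 6 = 5790; at 30 labels/s that is 00:03:13:00, i.e. DF 00:03:13;00.

00:03:13;00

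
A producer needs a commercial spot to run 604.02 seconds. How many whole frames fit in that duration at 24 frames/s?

14496 frames

Frames = 604.02 × 24 = 362412/25 ≈ 14496.4800.
Complete frames: 14496.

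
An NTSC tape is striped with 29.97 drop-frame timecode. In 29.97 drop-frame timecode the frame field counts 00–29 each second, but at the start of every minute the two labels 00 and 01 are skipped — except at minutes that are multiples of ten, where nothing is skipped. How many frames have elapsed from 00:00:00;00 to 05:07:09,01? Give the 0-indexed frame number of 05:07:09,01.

552317

Complete 10-minute blocks: 30, each 17982 frames → 539460.
Remaining 7 whole minutes in the current block: 1800 + 6 × 1798 = 12588 frames.
Within the current minute: 9 × 30 + 1 − 2 = 269 (labels ;00/;01 skipped at this minute). Total = 539460 + 12588 + 269 = 552317.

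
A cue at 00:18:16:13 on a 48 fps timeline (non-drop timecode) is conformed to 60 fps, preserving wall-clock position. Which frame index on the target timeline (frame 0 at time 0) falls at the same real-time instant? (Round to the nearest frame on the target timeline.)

frame 65776

Source frame index: (0×3600 + 18×60 + 16) × 48 + 13 = 52621.
Real time: 52621 / (48) = 52621/48 s.
Target frame: (52621/48) × (60) = 263105/4 ≈ 65776.250 → 65776.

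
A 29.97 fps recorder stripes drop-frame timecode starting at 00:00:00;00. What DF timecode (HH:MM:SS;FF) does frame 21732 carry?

Each 10-minute DF block holds 10 × 60 × 30 − 9 × 2 = 17982 frames. 21732 ÷ 17982 → 1 full block, remainder 3750.
Within the partial block the first minute is 1800 frames and each further minute 1798, so 2 further minute boundaries passed. Total skipped labels = 18 × 1 + 2 × 2 = 22.
Non-drop label index = 21732 + 22 = 21754; at 30 labels/s that is 00:12:05:04, i.e. DF 00:12:05;04.

00:12:05;04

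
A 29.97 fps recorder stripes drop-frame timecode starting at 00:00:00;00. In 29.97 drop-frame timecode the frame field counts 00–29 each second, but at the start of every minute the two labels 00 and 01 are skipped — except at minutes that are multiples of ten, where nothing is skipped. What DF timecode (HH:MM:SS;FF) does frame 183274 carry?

01:41:55;06

Ten DF minutes hold 17982 frames, so frame 183274 lies in block 10 (frames 179820–197801) with 3454 frames into that block.
The block's first minute is 1800 frames and the rest 1798 each; 3454 frames reaches minute 1, so 10 × 18 + 1 × 2 = 182 labels have been skipped so far.
Adding those back, label number 183274 + 182 = 183456 at 30 labels/s is 6115 s + 6 f = 1 h 41 min 55 s frame 6, i.e. 01:41:55;06.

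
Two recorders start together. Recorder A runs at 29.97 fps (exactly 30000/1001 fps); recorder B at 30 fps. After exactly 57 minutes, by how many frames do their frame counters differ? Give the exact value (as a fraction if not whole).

57 min = 3420 s.
A emits 30000/1001 × 3420 = 102600000/1001 frames; B emits 30 × 3420 = 102600.
Difference = 102600/1001 frames (≈ 102.4975); B is ahead of A.

102600/1001 frames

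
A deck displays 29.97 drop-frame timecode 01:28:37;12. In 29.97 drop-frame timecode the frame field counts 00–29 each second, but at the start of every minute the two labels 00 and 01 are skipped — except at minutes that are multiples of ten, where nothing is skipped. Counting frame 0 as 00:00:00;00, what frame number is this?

159362

As if non-drop at 30 labels/s: (1 × 3600 + 28 × 60 + 37) × 30 + 12 = 159522.
Minute boundaries passed: 88; those not divisible by 10: 88 − 8 = 80; dropped labels = 2 × 80 = 160.
Actual frame index = 159522 − 160 = 159362.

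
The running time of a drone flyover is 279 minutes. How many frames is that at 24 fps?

279 min = 16740 s.
Frames = 16740 × 24 = 401760.

401760 frames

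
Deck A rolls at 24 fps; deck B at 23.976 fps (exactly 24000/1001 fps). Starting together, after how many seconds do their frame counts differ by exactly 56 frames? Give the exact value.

7007/3 seconds

The gap grows by |24000/1001 − 24| = 24/1001 frames per second.
Time for a 56-frame gap: 56 ÷ (24/1001) = 7007/3 s.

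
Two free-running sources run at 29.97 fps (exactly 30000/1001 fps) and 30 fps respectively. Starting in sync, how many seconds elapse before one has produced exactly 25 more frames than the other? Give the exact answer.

5005/6 seconds

The gap grows by |30 − 30000/1001| = 30/1001 frames per second.
Time for a 25-frame gap: 25 ÷ (30/1001) = 5005/6 s.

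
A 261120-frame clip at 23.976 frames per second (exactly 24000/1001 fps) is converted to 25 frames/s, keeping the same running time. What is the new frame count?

272272 frames

Target frames = source frames × (target rate / source rate) = 261120 × (25)/(24000/1001) = 261120 × 1001/960 = 272272.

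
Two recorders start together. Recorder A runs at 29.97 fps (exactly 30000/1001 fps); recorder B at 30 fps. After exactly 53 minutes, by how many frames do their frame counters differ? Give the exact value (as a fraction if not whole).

53 min = 3180 s.
A emits 30000/1001 × 3180 = 95400000/1001 frames; B emits 30 × 3180 = 95400.
Difference = 95400/1001 frames (≈ 95.3047); B is ahead of A.

95400/1001 frames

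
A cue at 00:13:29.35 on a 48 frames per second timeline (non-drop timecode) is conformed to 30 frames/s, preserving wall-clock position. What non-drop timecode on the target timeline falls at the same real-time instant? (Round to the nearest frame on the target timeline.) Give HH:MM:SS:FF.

Source frame index: (0×3600 + 13×60 + 29) × 48 + 35 = 38867.
Real time: 38867 / (48) = 38867/48 s.
Target frame: (38867/48) × (30) = 194335/8 ≈ 24291.875 → 24292.
At 30 labels/s: frame 24292 → 00:13:29:22.

00:13:29:22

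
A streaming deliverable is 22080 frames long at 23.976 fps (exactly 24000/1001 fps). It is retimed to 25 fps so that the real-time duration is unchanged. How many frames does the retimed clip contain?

23023 frames

Target frames = source frames × (target rate / source rate) = 22080 × (25)/(24000/1001) = 22080 × 1001/960 = 23023.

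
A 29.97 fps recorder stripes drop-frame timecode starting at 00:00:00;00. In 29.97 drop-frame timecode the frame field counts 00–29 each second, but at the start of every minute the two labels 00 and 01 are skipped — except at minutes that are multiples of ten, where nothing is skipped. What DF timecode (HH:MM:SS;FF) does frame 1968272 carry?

Ten DF minutes hold 17982 frames, so frame 1968272 lies in block 109 (frames 1960038–1978019) with 8234 frames into that block.
The block's first minute is 1800 frames and the rest 1798 each; 8234 frames reaches minute 4, so 109 × 18 + 4 × 2 = 1970 labels have been skipped so far.
Adding those back, label number 1968272 + 1970 = 1970242 at 30 labels/s is 65674 s + 22 f = 18 h 14 min 34 s frame 22, i.e. 18:14:34;22.

18:14:34;22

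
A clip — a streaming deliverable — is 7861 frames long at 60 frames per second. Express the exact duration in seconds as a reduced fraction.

7861/60 seconds

Running time = 7861 ÷ (60) = 7861 × 1/60 = 7861/60 s.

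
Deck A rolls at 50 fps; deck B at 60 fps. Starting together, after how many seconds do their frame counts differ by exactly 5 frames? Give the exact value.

The gap grows by |60 − 50| = 10 frames per second.
Time for a 5-frame gap: 5 ÷ (10) = 0.5 s.

0.5 seconds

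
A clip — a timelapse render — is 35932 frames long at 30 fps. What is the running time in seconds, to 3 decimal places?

Running time = 35932 × 1/30 = 17966/15 s ≈ 1197.733 s.

1197.733 seconds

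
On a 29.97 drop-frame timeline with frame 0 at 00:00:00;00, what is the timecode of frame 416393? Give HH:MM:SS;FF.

03:51:33;19

Each 10-minute DF block holds 10 × 60 × 30 − 9 × 2 = 17982 frames. 416393 ÷ 17982 → 23 full blocks, remainder 2807.
Within the partial block the first minute is 1800 frames and each further minute 1798, so 1 further minute boundary passed. Total skipped labels = 18 × 23 + 2 × 1 = 416.
Non-drop label index = 416393 + 416 = 416809; at 30 labels/s that is 03:51:33:19, i.e. DF 03:51:33;19.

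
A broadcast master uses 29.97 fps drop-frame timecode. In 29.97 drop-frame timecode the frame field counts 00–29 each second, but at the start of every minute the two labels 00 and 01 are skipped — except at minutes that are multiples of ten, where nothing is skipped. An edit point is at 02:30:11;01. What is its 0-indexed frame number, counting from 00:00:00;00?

As if non-drop at 30 labels/s: (2 × 3600 + 30 × 60 + 11) × 30 + 1 = 270331.
Minute boundaries passed: 150; those not divisible by 10: 150 − 15 = 135; dropped labels = 2 × 135 = 270.
Actual frame index = 270331 − 270 = 270061.

270061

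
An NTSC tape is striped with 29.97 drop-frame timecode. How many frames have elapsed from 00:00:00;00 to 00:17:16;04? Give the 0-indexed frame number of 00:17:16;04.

As if non-drop at 30 labels/s: (0 × 3600 + 17 × 60 + 16) × 30 + 4 = 31084.
Minute boundaries passed: 17; those not divisible by 10: 17 − 1 = 16; dropped labels = 2 × 16 = 32.
Actual frame index = 31084 − 32 = 31052.

31052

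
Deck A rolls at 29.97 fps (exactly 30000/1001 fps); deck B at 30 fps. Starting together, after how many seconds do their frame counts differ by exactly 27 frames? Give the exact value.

The gap grows by |30 − 30000/1001| = 30/1001 frames per second.
Time for a 27-frame gap: 27 ÷ (30/1001) = 900.9 s.

900.9 seconds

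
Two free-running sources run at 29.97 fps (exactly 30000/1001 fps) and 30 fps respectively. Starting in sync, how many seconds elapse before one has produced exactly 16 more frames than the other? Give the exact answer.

8008/15 seconds

The gap grows by |30 − 30000/1001| = 30/1001 frames per second.
Time for a 16-frame gap: 16 ÷ (30/1001) = 8008/15 s.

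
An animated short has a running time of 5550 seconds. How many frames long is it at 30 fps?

Frames = 5550 × 30 = 166500.

166500 frames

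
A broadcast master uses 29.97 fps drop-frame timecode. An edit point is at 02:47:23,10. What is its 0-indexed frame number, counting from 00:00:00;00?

300998

Complete 10-minute blocks: 16, each 17982 frames → 287712.
Remaining 7 whole minutes in the current block: 1800 + 6 × 1798 = 12588 frames.
Within the current minute: 23 × 30 + 10 − 2 = 698 (labels ;00/;01 skipped at this minute). Total = 287712 + 12588 + 698 = 300998.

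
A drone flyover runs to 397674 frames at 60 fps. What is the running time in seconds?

6627.9 seconds

Running time = 397674 / (60) = 6627.9 s.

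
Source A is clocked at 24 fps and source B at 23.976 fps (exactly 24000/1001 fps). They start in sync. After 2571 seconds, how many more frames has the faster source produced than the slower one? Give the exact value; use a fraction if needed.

A emits 24 × 2571 = 61704 frames; B emits 24000/1001 × 2571 = 61704000/1001.
Difference = 61704/1001 frames (≈ 61.6424); B is behind A.

61704/1001 frames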